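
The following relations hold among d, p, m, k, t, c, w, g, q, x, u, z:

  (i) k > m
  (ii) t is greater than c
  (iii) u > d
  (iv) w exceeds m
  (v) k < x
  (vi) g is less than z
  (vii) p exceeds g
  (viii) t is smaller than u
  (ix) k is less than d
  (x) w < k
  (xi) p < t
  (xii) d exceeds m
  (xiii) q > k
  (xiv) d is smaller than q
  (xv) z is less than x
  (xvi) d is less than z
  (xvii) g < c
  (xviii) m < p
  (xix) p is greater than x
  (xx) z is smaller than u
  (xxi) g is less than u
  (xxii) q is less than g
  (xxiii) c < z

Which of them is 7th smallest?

c

The consecutive relations fix a unique order: m < w < k < d < q < g < c < z < x < p < t < u.
The 7th smallest is c.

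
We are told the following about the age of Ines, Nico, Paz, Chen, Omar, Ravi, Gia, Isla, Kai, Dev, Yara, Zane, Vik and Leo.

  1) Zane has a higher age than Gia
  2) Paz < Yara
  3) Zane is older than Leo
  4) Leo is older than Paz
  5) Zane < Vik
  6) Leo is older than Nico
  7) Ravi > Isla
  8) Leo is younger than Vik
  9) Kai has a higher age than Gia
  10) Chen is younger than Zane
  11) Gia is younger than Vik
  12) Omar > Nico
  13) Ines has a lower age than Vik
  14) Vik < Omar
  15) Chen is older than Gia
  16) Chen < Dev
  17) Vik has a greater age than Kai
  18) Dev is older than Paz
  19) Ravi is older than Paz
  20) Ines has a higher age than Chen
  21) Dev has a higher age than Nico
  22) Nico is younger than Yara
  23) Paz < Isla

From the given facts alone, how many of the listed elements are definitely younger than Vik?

8

The elements the relations force below Vik are Gia, Nico, Paz, Leo, Chen, Ines, Zane, Kai — no chain reaches any other.
That is 8.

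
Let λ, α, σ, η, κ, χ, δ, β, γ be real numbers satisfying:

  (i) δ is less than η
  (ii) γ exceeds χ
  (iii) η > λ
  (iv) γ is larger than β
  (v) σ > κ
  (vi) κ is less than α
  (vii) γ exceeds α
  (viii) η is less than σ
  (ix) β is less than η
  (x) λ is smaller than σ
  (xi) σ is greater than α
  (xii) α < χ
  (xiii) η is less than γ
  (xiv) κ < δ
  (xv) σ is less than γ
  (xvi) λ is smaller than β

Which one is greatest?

γ

κ is not greatest since κ < α; α is not greatest since α < χ; λ is not greatest since λ < β; δ is not greatest since δ < η; β is not greatest since β < η; χ is not greatest since χ < γ; η is not greatest since η < γ; σ is not greatest since σ < γ.
Only γ has nothing above it, so γ is the greatest.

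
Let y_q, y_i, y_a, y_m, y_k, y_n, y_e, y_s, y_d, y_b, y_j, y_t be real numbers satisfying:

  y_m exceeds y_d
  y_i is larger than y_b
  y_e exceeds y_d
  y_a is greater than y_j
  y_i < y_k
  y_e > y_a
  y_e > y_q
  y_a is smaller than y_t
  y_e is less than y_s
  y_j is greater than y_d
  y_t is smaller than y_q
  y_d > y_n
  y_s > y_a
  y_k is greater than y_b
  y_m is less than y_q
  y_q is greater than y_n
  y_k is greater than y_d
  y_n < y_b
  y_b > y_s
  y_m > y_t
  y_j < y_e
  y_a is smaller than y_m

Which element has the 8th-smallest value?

y_e

The consecutive relations fix a unique order: y_n < y_d < y_j < y_a < y_t < y_m < y_q < y_e < y_s < y_b < y_i < y_k.
The 8th smallest is y_e.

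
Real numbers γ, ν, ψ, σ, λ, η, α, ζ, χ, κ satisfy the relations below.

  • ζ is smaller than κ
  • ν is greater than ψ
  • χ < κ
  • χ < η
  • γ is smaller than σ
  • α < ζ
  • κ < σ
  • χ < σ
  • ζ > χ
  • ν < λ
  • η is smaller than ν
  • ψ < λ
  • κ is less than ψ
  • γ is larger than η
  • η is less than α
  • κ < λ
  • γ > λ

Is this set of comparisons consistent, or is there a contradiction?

consistent

Every relation is compatible with χ < η < α < ζ < κ < ψ < ν < λ < γ < σ; the set is consistent.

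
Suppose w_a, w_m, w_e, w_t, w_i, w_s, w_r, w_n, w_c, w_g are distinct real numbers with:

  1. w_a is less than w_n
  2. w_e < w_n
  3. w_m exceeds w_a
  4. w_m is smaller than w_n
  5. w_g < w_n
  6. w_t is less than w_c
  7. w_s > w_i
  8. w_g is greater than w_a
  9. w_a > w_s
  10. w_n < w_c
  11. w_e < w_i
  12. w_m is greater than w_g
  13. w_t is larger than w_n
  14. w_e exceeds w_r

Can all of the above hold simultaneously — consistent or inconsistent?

consistent

The single ordering w_r < w_e < w_i < w_s < w_a < w_g < w_m < w_n < w_t < w_c satisfies every listed relation, so no contradiction arises.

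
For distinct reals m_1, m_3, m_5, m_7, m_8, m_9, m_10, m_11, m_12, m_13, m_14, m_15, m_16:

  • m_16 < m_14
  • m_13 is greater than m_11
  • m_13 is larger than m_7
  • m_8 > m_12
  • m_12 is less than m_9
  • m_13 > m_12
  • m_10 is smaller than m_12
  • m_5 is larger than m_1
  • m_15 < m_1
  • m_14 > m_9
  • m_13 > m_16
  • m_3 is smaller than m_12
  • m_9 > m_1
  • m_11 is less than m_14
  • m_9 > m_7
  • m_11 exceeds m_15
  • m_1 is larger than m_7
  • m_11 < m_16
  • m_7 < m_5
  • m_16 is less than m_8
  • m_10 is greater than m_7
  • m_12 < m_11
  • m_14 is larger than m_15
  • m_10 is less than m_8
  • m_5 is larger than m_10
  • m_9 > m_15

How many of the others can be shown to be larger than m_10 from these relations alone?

8

The elements the relations force above m_10 are m_12, m_11, m_5, m_16, m_13, m_8, m_9, m_14 — no chain reaches any other.
That is 8.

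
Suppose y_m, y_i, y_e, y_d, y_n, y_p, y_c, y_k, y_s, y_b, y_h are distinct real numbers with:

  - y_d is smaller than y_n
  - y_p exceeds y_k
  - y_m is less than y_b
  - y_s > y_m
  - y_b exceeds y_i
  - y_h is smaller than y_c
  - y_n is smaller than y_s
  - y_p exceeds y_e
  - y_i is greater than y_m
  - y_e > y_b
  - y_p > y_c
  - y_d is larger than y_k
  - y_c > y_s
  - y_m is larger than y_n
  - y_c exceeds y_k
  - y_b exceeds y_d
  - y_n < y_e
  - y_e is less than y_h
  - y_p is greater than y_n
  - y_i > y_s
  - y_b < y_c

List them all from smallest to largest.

Nothing is placed below y_k, so it is least; from there y_k < y_d; y_d < y_n; y_n < y_m; y_m < y_s; y_s < y_i; y_i < y_b; y_b < y_e; y_e < y_h; y_h < y_c; y_c < y_p, each given directly.

y_k < y_d < y_n < y_m < y_s < y_i < y_b < y_e < y_h < y_c < y_p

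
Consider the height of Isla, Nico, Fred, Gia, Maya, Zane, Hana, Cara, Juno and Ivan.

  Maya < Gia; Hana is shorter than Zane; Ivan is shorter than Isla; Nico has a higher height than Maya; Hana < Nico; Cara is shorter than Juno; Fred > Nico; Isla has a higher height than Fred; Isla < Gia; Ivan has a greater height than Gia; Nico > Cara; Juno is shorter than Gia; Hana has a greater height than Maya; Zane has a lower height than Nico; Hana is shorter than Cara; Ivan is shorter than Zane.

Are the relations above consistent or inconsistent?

inconsistent

We have Isla < Gia stated directly, yet also Gia < Ivan < Zane < Nico < Fred < Isla by chaining the others — so Gia < Isla. Contradiction.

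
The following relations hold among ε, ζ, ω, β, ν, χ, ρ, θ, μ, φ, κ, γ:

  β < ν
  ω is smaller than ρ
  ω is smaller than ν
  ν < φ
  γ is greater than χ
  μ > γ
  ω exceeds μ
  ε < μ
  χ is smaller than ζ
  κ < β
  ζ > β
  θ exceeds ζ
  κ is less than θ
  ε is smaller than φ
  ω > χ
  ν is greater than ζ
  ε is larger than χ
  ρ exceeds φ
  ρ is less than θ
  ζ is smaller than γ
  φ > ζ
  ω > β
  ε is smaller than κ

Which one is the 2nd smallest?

ε

Chaining the given pairs: χ < ε < κ < β < ζ < γ < μ < ω < ν < φ < ρ < θ.
The 2nd smallest is ε.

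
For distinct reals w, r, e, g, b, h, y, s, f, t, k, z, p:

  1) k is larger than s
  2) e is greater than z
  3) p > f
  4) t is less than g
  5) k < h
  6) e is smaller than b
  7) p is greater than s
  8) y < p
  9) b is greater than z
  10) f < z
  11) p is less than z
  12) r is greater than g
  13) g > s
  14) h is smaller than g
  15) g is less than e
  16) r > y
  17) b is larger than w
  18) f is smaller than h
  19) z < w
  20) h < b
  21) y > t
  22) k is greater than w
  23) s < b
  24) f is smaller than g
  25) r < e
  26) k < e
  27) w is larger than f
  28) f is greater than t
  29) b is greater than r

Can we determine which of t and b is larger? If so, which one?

t < f and f < p give t < p.
Then p < z extends the chain to z.
With z < w: t < f < p < z < w.
With w < k: t < f < p < z < w < k.
With k < h: t < f < p < z < w < k < h.
Then h < g extends the chain to g.
With g < r: t < f < p < z < w < k < h < g < r.
With r < e: t < f < p < z < w < k < h < g < r < e.
With e < b: t < f < p < z < w < k < h < g < r < e < b.
So b is larger.

b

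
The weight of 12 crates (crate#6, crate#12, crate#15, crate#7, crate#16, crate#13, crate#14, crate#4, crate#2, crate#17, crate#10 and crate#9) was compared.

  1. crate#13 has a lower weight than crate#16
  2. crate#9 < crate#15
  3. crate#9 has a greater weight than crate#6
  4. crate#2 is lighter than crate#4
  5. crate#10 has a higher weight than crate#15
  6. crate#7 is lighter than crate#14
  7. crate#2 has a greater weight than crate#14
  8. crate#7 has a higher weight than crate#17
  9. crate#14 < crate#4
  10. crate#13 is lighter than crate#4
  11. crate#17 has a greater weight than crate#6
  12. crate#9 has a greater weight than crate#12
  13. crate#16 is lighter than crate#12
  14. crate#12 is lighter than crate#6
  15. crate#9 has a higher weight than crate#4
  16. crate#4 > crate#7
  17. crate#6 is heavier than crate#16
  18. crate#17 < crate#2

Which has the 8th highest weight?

Chaining the given pairs: crate#13 < crate#16 < crate#12 < crate#6 < crate#17 < crate#7 < crate#14 < crate#2 < crate#4 < crate#9 < crate#15 < crate#10.
Counting 8 from the largest end gives crate#17.

crate#17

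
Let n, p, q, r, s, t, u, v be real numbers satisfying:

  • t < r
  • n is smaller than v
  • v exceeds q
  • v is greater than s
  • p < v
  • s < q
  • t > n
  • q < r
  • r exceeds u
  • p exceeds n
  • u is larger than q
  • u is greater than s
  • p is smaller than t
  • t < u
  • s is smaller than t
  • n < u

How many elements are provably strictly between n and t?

Chaining upward from n reaches: p, u, v, r.
Chaining downward from t reaches: s, p.
Strictly between n and t are those in both lists: p — 1 element.

1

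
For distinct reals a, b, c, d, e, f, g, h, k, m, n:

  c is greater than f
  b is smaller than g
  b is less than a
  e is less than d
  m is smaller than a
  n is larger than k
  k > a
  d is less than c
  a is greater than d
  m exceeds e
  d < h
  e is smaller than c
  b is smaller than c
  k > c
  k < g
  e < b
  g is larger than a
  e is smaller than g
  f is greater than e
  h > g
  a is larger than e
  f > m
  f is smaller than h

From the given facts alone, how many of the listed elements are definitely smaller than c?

From c the given relations immediately reach e, b, d, f.
From those, m — 5 in total.
No other element is forced below c by the given relations, so the count is 5.

5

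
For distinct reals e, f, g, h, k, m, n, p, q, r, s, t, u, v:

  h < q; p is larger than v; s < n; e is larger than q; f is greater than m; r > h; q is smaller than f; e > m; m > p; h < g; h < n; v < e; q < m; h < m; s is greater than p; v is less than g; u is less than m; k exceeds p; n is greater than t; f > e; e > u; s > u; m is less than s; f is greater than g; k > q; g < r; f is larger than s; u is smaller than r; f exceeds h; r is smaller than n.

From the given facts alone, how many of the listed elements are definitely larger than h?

Directly above h: q, m, g, f, r, n.
One step further: e, s, k (9 so far).
No other element is forced above h by the given relations, so the count is 9.

9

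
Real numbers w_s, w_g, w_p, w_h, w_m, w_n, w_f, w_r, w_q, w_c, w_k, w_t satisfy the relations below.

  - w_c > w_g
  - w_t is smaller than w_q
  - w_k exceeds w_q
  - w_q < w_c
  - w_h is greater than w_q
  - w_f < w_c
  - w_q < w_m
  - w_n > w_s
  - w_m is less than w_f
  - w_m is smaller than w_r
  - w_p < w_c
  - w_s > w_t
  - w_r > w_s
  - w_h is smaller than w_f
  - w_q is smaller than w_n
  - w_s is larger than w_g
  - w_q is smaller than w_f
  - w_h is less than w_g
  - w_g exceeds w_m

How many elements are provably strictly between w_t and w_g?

The relations place w_t below w_g. An element lies strictly between them when it is forced above w_t and also forced below w_g.
Above w_t: {w_q, w_m, w_h, w_s, w_n, w_f, w_c, w_r, w_k}. Below w_g: {w_q, w_m, w_h}.
Intersection: {w_q, w_m, w_h} — 3.

3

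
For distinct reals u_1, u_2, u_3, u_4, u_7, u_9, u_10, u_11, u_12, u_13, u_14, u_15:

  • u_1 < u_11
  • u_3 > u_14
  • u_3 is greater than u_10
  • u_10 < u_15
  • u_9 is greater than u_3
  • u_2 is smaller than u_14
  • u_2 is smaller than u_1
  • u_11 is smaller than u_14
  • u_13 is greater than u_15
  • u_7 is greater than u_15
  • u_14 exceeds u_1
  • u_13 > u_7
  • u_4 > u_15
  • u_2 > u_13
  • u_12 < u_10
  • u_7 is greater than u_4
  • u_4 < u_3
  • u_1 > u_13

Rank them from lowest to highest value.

u_12 < u_10 < u_15 < u_4 < u_7 < u_13 < u_2 < u_1 < u_11 < u_14 < u_3 < u_9

Nothing is placed below u_12, so it is least; from there u_12 < u_10; u_10 < u_15; u_15 < u_4; u_4 < u_7; u_7 < u_13; u_13 < u_2; u_2 < u_1; u_1 < u_11; u_11 < u_14; u_14 < u_3; u_3 < u_9, each given directly.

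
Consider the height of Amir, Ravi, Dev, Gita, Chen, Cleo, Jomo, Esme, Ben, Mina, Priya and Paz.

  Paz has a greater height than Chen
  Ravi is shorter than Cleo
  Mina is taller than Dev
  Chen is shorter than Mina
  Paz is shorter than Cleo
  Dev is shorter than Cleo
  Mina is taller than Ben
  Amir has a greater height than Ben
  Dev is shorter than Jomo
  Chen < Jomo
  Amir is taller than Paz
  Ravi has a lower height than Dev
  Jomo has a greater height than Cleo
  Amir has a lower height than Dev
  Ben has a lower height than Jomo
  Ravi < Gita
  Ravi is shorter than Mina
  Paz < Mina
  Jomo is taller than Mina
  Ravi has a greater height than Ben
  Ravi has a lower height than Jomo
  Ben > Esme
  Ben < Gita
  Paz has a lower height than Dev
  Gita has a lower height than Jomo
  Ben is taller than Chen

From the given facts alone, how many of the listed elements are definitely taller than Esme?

From Esme the given relations immediately reach Ben.
From those, Amir, Ravi, Gita, Mina, Jomo — 6 in total.
From those, Dev, Cleo — 8 in total.
No other element is forced above Esme by the given relations, so the count is 8.

8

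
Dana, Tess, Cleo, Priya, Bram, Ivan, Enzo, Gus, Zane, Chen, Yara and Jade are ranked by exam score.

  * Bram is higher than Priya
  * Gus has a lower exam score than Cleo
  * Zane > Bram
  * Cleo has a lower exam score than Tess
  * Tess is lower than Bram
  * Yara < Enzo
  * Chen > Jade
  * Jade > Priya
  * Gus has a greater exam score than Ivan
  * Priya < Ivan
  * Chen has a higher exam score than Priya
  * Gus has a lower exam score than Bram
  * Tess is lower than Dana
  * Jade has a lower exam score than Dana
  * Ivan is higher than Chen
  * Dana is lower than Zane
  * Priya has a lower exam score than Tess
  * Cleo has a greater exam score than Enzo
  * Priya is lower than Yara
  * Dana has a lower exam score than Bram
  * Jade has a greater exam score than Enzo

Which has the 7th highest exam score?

Ivan

The consecutive relations fix a unique order: Priya < Yara < Enzo < Jade < Chen < Ivan < Gus < Cleo < Tess < Dana < Bram < Zane.
Counting 7 from the largest end gives Ivan.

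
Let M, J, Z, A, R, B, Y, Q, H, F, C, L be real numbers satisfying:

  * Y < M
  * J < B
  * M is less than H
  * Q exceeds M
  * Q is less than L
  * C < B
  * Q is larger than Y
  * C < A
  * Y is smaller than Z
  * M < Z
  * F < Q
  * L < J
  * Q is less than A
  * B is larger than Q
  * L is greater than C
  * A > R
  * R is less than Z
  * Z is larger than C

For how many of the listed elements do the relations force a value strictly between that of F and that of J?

2

The relations place F below J. An element lies strictly between them when it is forced above F and also forced below J.
Above F: {Q, A, L, B}. Below J: {Y, M, C, Q, L}.
Intersection: {Q, L} — 2.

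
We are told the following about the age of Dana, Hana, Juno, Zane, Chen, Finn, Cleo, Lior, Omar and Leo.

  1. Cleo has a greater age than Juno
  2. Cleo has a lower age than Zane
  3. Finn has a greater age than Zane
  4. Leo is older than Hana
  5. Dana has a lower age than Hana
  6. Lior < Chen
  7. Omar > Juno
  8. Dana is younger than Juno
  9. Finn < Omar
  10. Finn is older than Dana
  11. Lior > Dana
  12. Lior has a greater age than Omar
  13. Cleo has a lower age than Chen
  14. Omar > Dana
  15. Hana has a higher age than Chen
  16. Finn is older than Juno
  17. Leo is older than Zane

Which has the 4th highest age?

The consecutive relations fix a unique order: Dana < Juno < Cleo < Zane < Finn < Omar < Lior < Chen < Hana < Leo.
Counting 4 from the largest end gives Lior.

Lior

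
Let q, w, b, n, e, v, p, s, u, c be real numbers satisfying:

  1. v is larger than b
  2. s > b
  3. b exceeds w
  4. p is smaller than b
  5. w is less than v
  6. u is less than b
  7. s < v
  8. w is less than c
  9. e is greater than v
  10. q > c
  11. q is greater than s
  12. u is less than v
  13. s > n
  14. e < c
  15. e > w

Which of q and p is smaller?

p

Link the given pairs in sequence: p < b; b < s; s < v; v < e; e < c; c < q.
Together: p < b < s < v < e < c < q.
So p < q; p is the smaller of the two.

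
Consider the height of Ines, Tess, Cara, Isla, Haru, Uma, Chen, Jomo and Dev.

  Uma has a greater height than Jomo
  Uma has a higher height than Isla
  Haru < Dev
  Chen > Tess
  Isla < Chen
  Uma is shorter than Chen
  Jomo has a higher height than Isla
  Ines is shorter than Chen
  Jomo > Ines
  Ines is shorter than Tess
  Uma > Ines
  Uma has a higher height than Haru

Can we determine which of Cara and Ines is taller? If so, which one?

undetermined

Following every chain through Ines: above Ines we get Jomo, Uma, Tess, Chen.
Cara is not reached, and no chain runs the other way from Cara to Ines.
So the given relations leave the order of Ines and Cara undetermined.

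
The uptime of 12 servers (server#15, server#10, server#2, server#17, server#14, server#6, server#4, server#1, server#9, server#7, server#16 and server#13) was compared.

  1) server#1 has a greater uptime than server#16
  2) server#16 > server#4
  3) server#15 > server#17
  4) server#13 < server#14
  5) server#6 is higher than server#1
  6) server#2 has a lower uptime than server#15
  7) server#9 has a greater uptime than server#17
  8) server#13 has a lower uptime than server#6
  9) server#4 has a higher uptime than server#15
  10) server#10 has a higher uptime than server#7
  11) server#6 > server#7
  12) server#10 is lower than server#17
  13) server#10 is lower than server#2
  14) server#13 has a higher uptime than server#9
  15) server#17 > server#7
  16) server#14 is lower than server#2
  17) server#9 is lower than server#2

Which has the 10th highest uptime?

server#17

Piecing the relations together gives one ordering: server#7 < server#10 < server#17 < server#9 < server#13 < server#14 < server#2 < server#15 < server#4 < server#16 < server#1 < server#6.
The 10th largest is server#17.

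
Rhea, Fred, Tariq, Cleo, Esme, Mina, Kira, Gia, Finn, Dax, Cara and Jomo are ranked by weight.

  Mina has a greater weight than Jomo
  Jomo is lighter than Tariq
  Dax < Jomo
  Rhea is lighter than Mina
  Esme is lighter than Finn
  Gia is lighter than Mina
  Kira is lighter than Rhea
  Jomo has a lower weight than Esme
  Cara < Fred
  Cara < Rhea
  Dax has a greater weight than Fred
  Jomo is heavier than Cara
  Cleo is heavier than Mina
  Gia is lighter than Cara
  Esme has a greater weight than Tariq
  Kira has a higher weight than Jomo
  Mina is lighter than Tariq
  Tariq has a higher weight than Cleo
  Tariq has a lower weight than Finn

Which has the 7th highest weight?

Kira

The consecutive relations fix a unique order: Gia < Cara < Fred < Dax < Jomo < Kira < Rhea < Mina < Cleo < Tariq < Esme < Finn.
Counting 7 from the largest end gives Kira.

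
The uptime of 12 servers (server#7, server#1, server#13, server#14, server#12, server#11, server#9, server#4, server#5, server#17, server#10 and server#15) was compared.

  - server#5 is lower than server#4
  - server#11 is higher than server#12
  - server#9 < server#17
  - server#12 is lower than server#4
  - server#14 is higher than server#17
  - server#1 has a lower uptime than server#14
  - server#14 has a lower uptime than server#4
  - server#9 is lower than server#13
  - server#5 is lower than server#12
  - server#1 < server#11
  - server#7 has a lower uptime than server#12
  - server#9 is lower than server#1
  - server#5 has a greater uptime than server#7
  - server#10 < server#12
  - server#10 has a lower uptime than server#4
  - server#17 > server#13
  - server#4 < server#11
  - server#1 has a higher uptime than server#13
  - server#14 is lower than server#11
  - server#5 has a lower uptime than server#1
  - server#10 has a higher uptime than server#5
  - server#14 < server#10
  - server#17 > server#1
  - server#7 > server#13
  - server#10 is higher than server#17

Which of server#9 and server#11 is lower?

server#9

server#9 < server#13 < server#7 < server#5 < server#1 < server#17 < server#14 < server#10 < server#12 < server#4 < server#11, by transitivity through server#13, server#7, server#5, server#1, server#17, server#14, server#10, server#12, server#4.
So server#9 < server#11; server#9 is the lower of the two.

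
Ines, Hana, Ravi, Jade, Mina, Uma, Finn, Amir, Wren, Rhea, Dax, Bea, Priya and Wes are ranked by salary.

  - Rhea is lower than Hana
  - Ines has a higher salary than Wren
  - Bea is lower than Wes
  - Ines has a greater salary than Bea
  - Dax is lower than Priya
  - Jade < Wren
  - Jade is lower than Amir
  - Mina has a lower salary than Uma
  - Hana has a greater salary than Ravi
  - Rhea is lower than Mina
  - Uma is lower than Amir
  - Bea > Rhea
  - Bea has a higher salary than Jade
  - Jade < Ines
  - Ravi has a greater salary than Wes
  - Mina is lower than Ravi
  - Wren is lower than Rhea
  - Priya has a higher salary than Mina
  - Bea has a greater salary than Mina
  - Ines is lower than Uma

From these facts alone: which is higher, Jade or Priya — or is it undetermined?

Priya

Jade < Wren and Wren < Rhea give Jade < Rhea.
With Rhea < Mina: Jade < Wren < Rhea < Mina.
With Mina < Priya: Jade < Wren < Rhea < Mina < Priya.
So Priya is higher.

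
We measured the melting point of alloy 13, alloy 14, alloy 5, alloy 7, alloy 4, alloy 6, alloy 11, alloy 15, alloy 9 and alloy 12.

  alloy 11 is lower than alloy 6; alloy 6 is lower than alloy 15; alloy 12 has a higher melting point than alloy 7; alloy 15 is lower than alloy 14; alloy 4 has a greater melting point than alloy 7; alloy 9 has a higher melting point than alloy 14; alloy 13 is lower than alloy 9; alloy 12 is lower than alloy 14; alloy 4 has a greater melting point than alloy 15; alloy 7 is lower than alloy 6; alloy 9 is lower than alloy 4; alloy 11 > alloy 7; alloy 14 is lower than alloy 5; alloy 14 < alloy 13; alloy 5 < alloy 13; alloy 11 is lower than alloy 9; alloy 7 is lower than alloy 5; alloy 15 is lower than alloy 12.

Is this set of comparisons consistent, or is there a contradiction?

Every relation is compatible with alloy 7 < alloy 11 < alloy 6 < alloy 15 < alloy 12 < alloy 14 < alloy 5 < alloy 13 < alloy 9 < alloy 4; the set is consistent.

consistent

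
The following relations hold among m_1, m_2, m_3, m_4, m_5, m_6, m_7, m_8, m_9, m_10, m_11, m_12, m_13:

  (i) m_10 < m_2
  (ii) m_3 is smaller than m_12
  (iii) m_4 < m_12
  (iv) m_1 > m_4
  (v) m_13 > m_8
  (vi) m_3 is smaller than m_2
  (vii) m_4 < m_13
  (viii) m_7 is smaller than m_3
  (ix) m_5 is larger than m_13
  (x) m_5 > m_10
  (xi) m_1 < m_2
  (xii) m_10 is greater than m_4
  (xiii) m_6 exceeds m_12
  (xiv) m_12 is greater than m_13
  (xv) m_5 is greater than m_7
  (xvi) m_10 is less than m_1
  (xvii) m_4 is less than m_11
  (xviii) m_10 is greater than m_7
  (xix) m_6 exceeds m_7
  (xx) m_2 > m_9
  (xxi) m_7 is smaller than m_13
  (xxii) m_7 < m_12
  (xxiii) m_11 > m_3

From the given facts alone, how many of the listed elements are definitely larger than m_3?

From m_3 the given relations immediately reach m_11, m_2, m_12.
From those, m_6 — 4 in total.
No other element is forced above m_3 by the given relations, so the count is 4.

4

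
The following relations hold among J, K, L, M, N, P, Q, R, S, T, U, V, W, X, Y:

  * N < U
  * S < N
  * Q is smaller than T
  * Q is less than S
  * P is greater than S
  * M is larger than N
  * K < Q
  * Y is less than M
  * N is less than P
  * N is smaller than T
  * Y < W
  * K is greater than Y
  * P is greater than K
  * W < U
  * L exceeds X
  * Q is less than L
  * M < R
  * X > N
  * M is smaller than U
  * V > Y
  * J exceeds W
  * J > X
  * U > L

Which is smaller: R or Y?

Y

Y < K and K < Q give Y < Q.
Then Q < S extends the chain to S.
With S < N: Y < K < Q < S < N.
Then N < M extends the chain to M.
With M < R: Y < K < Q < S < N < M < R.
So Y < R; Y is the smaller of the two.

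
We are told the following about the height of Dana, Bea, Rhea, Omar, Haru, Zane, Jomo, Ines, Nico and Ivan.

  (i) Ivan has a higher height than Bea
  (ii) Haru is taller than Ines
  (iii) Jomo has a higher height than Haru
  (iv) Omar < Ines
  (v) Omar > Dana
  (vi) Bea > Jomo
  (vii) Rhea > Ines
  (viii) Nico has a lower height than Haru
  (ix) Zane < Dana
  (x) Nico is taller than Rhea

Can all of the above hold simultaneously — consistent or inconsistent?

Every relation is compatible with Zane < Dana < Omar < Ines < Rhea < Nico < Haru < Jomo < Bea < Ivan; the set is consistent.

consistent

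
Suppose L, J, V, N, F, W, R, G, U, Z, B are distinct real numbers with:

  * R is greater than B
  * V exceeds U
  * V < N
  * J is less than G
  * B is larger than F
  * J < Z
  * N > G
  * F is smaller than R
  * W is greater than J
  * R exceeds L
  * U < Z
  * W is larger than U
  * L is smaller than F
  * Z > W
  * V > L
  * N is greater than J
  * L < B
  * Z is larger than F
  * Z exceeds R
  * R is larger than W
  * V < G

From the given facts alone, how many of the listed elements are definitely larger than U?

6

From U the given relations immediately reach W, V, Z.
From those, R, G, N — 6 in total.
No other element is forced above U by the given relations, so the count is 6.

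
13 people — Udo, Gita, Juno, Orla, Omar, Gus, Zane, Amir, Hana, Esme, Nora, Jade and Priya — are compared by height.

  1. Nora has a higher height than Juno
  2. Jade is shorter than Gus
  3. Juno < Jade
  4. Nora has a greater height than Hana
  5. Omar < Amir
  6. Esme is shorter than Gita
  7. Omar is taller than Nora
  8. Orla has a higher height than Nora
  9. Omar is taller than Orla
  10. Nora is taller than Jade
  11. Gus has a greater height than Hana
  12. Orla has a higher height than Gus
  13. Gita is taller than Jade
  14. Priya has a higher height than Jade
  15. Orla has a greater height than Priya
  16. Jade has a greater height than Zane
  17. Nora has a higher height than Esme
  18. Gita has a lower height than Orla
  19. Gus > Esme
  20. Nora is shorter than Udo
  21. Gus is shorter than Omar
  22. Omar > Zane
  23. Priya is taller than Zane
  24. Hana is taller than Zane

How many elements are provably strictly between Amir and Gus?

2

The relations place Gus below Amir. An element lies strictly between them when it is forced above Gus and also forced below Amir.
Above Gus: {Orla, Omar}. Below Amir: {Zane, Juno, Jade, Esme, Gita, Hana, Nora, Priya, Orla, Omar}.
Intersection: {Orla, Omar} — 2.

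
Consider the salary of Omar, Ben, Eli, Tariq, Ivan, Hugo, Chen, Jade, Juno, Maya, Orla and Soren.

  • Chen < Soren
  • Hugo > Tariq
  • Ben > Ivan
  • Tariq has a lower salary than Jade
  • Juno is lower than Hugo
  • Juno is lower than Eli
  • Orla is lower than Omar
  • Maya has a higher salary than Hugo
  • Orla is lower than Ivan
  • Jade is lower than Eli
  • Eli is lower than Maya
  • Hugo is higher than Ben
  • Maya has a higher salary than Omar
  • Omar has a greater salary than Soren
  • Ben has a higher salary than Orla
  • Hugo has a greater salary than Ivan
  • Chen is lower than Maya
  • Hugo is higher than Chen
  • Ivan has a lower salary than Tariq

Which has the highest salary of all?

Chaining downward from Maya: directly below it, Chen, Hugo, Omar, Eli; then Orla, Soren, Juno, Ivan, Tariq, Jade, Ben.
That covers every other element, and nothing is given above Maya, so Maya is the highest salary.

Maya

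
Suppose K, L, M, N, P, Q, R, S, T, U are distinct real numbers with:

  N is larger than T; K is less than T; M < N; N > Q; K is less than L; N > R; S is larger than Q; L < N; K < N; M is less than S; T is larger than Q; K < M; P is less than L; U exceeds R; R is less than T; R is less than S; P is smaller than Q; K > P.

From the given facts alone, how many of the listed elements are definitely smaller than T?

4

Directly below T: R, K, Q.
One step further: P (4 so far).
Nothing else is reachable below T; 4 in all.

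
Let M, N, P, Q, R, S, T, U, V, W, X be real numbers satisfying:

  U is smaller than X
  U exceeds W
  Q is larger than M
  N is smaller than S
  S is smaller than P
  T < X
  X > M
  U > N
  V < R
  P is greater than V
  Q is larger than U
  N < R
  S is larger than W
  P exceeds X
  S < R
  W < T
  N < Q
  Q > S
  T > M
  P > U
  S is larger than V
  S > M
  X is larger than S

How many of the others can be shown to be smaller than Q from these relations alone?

6

The elements the relations force below Q are W, M, V, N, U, S — no chain reaches any other.
That is 6.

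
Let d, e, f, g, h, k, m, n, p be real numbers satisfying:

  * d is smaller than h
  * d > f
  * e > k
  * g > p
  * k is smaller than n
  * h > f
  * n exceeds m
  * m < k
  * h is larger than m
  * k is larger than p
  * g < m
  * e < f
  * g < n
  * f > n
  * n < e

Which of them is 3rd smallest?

m

The consecutive relations fix a unique order: p < g < m < k < n < e < f < d < h.
The 3rd smallest is m.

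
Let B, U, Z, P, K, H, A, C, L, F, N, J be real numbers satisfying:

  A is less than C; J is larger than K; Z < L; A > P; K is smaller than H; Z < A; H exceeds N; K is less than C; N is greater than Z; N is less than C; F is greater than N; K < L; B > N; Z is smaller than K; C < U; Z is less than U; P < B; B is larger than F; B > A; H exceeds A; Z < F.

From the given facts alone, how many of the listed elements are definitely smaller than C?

5

The elements the relations force below C are Z, K, N, P, A — no chain reaches any other.
That is 5.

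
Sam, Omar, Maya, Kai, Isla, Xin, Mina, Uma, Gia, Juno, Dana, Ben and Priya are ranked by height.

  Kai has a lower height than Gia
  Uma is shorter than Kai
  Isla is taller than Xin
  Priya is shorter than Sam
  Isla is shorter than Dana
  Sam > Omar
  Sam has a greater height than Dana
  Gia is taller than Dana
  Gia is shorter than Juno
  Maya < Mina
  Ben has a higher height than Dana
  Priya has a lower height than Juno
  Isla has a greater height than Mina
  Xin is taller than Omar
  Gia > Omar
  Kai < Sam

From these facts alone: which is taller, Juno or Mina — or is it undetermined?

Chaining the given relations: Mina < Isla < Dana < Gia < Juno.
So Juno is taller.

Juno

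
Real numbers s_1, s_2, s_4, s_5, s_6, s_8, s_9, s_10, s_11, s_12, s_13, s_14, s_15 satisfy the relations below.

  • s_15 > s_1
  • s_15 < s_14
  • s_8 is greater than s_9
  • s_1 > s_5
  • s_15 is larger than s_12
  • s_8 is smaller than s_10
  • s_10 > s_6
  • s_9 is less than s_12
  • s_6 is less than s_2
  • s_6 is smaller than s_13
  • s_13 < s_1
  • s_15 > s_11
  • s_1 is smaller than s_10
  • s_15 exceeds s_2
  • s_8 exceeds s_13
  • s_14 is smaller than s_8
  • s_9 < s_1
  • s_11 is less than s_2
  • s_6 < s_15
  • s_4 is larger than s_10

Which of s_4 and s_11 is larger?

s_4

Link the given pairs in sequence: s_11 < s_2; s_2 < s_15; s_15 < s_14; s_14 < s_8; s_8 < s_10; s_10 < s_4.
Together: s_11 < s_2 < s_15 < s_14 < s_8 < s_10 < s_4.
So s_11 < s_4; s_4 is the larger of the two.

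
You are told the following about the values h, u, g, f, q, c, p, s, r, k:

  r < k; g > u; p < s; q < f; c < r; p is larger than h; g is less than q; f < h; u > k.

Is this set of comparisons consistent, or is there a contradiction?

The single ordering c < r < k < u < g < q < f < h < p < s satisfies every listed relation, so no contradiction arises.

consistent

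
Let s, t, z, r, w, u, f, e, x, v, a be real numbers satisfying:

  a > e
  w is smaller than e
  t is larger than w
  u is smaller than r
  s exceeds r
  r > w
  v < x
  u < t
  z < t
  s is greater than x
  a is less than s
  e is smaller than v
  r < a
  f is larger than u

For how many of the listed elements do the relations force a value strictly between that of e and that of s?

The relations place e below s. An element lies strictly between them when it is forced above e and also forced below s.
Above e: {v, a, x}. Below s: {u, w, v, r, a, x}.
Intersection: {v, a, x} — 3.

3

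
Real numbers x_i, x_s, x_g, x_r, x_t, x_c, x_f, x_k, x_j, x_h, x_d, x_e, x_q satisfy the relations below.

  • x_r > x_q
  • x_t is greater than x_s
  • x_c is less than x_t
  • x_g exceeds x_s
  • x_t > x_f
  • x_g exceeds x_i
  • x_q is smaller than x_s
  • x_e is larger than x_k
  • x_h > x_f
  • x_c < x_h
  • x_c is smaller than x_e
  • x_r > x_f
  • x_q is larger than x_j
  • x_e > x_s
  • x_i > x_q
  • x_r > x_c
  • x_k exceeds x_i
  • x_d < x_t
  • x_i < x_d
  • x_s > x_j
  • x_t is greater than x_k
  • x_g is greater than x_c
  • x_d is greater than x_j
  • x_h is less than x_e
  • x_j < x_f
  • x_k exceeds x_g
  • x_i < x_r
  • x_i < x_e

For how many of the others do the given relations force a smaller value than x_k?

Directly below x_k: x_i, x_g.
One step further: x_q, x_c, x_s (5 so far).
One step further: x_j (6 so far).
Nothing else is reachable below x_k; 6 in all.

6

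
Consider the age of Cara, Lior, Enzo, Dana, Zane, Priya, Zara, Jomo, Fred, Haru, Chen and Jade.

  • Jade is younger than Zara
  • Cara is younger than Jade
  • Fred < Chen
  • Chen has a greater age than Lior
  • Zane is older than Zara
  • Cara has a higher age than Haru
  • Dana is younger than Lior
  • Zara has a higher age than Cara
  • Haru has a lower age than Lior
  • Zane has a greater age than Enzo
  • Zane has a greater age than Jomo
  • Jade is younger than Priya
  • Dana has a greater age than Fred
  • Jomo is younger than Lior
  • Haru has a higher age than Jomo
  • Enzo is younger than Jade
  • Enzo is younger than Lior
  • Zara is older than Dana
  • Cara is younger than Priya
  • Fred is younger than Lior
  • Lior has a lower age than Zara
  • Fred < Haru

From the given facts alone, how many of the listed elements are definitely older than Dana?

Directly above Dana: Lior, Zara.
One step further: Chen, Zane (4 so far).
No other element is forced above Dana by the given relations, so the count is 4.

4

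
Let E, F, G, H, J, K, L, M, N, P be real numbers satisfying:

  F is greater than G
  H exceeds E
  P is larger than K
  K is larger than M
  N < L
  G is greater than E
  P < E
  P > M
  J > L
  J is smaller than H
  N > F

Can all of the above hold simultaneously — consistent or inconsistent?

Every relation is compatible with M < K < P < E < G < F < N < L < J < H; the set is consistent.

consistent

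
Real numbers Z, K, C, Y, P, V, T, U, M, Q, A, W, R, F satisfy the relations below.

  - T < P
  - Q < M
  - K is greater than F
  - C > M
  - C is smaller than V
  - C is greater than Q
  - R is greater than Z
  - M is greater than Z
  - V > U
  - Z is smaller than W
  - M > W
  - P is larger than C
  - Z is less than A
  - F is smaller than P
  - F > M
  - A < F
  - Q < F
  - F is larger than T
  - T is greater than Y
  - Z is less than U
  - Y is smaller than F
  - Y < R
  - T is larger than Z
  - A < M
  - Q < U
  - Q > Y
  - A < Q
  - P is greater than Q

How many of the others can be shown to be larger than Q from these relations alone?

7

From Q the given relations immediately reach M, F, U, C, P.
From those, K, V — 7 in total.
Nothing else is reachable above Q; 7 in all.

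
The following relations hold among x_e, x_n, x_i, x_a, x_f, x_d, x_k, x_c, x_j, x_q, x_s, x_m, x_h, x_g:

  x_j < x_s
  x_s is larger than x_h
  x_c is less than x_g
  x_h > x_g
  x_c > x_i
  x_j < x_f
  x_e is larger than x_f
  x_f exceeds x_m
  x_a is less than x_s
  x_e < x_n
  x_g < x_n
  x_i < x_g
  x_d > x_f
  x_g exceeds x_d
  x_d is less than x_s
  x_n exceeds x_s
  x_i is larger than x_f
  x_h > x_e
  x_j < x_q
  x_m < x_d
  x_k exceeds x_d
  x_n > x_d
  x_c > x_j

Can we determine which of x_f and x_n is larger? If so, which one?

x_n

The relevant relations are x_f < x_i; x_i < x_c; x_c < x_g; x_g < x_h; x_h < x_s; x_s < x_n.
Together: x_f < x_i < x_c < x_g < x_h < x_s < x_n.
So x_n is larger.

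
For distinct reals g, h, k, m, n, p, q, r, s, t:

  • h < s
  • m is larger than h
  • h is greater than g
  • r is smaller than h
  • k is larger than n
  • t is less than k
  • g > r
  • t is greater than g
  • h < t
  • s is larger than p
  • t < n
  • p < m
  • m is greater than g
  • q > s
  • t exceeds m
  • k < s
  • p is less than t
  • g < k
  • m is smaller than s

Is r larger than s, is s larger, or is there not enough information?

r < g and g < h give r < h.
Then h < m extends the chain to m.
With m < t: r < g < h < m < t.
With t < n: r < g < h < m < t < n.
Then n < k extends the chain to k.
With k < s: r < g < h < m < t < n < k < s.
So s is larger.

s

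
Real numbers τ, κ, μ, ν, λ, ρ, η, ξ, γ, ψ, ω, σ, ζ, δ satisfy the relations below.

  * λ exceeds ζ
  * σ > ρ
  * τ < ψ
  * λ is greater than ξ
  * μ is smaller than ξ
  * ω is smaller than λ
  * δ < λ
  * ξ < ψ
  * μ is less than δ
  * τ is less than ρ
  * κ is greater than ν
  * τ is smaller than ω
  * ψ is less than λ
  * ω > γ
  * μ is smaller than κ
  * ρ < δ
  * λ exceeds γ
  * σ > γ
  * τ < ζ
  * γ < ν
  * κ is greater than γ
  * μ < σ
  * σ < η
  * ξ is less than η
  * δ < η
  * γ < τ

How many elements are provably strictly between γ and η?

4

Chaining upward from γ reaches: τ, ν, ρ, δ, ζ, σ, ψ, ω, κ, λ.
Chaining downward from η reaches: μ, τ, ρ, ξ, δ, σ.
Strictly between γ and η are those in both lists: τ, ρ, δ, σ — 4 elements.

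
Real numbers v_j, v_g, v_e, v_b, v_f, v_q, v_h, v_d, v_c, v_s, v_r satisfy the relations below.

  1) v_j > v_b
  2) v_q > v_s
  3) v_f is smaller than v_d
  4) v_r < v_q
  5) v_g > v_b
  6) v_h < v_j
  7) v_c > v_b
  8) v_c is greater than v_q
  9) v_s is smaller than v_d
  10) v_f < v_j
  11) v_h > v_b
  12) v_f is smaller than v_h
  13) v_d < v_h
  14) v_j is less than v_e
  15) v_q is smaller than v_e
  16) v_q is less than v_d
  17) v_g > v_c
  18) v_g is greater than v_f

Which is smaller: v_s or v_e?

v_s

v_s < v_q and v_q < v_d give v_s < v_d.
With v_d < v_h: v_s < v_q < v_d < v_h.
With v_h < v_j: v_s < v_q < v_d < v_h < v_j.
With v_j < v_e: v_s < v_q < v_d < v_h < v_j < v_e.
So v_s < v_e; v_s is the smaller of the two.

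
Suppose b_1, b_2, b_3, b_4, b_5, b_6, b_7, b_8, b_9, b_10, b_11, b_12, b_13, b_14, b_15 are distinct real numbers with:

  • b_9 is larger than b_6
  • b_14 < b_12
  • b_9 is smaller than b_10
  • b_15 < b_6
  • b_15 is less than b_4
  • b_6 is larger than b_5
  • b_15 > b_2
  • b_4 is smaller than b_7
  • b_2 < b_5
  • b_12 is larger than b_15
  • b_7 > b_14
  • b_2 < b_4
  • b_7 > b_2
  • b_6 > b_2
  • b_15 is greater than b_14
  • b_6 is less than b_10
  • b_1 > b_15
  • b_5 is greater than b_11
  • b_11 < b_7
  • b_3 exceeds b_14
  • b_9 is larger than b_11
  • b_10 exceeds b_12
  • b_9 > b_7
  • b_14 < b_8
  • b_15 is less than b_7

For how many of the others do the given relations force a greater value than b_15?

From b_15 the given relations immediately reach b_6, b_4, b_7, b_12, b_1.
From those, b_9, b_10 — 7 in total.
Nothing else is reachable above b_15; 7 in all.

7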